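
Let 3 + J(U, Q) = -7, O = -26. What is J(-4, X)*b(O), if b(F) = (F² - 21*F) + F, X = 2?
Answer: -11960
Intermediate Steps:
b(F) = F² - 20*F
J(U, Q) = -10 (J(U, Q) = -3 - 7 = -10)
J(-4, X)*b(O) = -(-260)*(-20 - 26) = -(-260)*(-46) = -10*1196 = -11960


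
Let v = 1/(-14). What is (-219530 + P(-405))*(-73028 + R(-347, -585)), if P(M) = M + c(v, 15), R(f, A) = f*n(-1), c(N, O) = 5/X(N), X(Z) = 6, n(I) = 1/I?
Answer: 31970070335/2 ≈ 1.5985e+10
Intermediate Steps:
n(I) = 1/I
v = -1/14 ≈ -0.071429
c(N, O) = 5/6
R(f, A) = -f (R(f, A) = f/(-1) = f*(-1) = -f)
P(M) = 5/6 + M (P(M) = M + 5/6 = 5/6 + M)
(-219530 + P(-405))*(-73028 + R(-347, -585)) = (-219530 + (5/6 - 405))*(-73028 - 1*(-347)) = (-219530 - 2425/6)*(-73028 + 347) = -1319605/6*(-72681) = 31970070335/2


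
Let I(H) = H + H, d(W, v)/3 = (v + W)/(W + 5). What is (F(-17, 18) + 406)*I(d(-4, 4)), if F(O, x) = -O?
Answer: 0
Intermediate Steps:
d(W, v) = 3*(W + v)/(5 + W) (d(W, v) = 3*((v + W)/(W + 5)) = 3*((W + v)/(5 + W)) = 3*(W + v)/(5 + W))
I(H) = 2*H
(F(-17, 18) + 406)*I(d(-4, 4)) = (-1*(-17) + 406)*(2*(3*(-4 + 4)/(5 - 4))) = (17 + 406)*(2*(3*0/1)) = 423*(2*(3*1*0)) = 423*(2*0) = 423*0 = 0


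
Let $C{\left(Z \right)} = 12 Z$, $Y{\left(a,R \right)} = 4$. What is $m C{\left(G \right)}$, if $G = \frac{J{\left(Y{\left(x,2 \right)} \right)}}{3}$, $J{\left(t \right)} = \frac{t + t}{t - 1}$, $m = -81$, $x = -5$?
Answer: $-864$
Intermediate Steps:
$J{\left(t \right)} = \frac{2 t}{-1 + t}$
$G = \frac{8}{9}$ ($G = \frac{2 \cdot 4 \frac{1}{-1 + 4}}{3} = 2 \cdot 4 \cdot \frac{1}{3} \cdot \frac{1}{3} = \frac{8}{3} \cdot \frac{1}{3} = \frac{8}{9} \approx 0.88889$)
$m C{\left(G \right)} = - 81 \cdot 12 \cdot \frac{8}{9} = \left(-81\right) \frac{32}{3} = -864$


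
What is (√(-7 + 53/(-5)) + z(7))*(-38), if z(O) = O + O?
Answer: -532 - 76*I*√110/5 ≈ -532.0 - 159.42*I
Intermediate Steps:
z(O) = 2*O
(√(-7 + 53/(-5)) + z(7))*(-38) = (√(-7 + 53/(-5)) + 2*7)*(-38) = (√(-7 + 53*(-⅕)) + 14)*(-38) = (√(-7 - 53/5) + 14)*(-38) = (√(-88/5) + 14)*(-38) = (2*I*√110/5 + 14)*(-38) = (14 + 2*I*√110/5)*(-38) = -532 - 76*I*√110/5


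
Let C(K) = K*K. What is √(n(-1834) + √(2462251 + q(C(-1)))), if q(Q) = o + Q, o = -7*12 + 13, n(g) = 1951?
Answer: √(1951 + √2462181) ≈ 59.331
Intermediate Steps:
o = -71 (o = -84 + 13 = -71)
C(K) = K²
q(Q) = -71 + Q
√(n(-1834) + √(2462251 + q(C(-1)))) = √(1951 + √(2462251 + (-71 + (-1)²))) = √(1951 + √(2462251 + (-71 + 1))) = √(1951 + √(2462251 - 70)) = √(1951 + √2462181)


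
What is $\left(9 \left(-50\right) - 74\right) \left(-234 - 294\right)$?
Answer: $276672$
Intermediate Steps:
$\left(9 \left(-50\right) - 74\right) \left(-234 - 294\right) = \left(-450 - 74\right) \left(-528\right) = \left(-524\right) \left(-528\right) = 276672$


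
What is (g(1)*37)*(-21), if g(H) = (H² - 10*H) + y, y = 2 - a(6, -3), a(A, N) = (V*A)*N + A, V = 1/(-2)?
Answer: 17094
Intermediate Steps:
V = -½ ≈ -0.50000
a(A, N) = A - A*N/2 (a(A, N) = (-A/2)*N + A = -A*N/2 + A = A - A*N/2)
y = -13 (y = 2 - 6*(2 - 1*(-3))/2 = 2 - 6*(2 + 3)/2 = 2 - 6*5/2 = 2 - 1*15 = 2 - 15 = -13)
g(H) = -13 + H² - 10*H (g(H) = (H² - 10*H) - 13 = -13 + H² - 10*H)
(g(1)*37)*(-21) = ((-13 + 1² - 10*1)*37)*(-21) = ((-13 + 1 - 10)*37)*(-21) = -22*37*(-21) = -814*(-21) = 17094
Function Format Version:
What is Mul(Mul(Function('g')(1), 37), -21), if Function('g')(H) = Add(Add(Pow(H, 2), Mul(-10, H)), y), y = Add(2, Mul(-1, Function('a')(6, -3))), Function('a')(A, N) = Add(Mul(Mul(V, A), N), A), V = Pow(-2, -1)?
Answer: 17094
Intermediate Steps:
V = Rational(-1, 2) ≈ -0.50000
Function('a')(A, N) = Add(A, Mul(Rational(-1, 2), A, N)) (Function('a')(A, N) = Add(Mul(Mul(Rational(-1, 2), A), N), A) = Add(Mul(Rational(-1, 2), A, N), A) = Add(A, Mul(Rational(-1, 2), A, N)))
y = -13 (y = Add(2, Mul(-1, Mul(Rational(1, 2), 6, Add(2, Mul(-1, -3))))) = Add(2, Mul(-1, Mul(Rational(1, 2), 6, Add(2, 3)))) = Add(2, Mul(-1, Mul(Rational(1, 2), 6, 5))) = Add(2, Mul(-1, 15)) = Add(2, -15) = -13)
Function('g')(H) = Add(-13, Pow(H, 2), Mul(-10, H)) (Function('g')(H) = Add(Add(Pow(H, 2), Mul(-10, H)), -13) = Add(-13, Pow(H, 2), Mul(-10, H)))
Mul(Mul(Function('g')(1), 37), -21) = Mul(Mul(Add(-13, Pow(1, 2), Mul(-10, 1)), 37), -21) = Mul(Mul(Add(-13, 1, -10), 37), -21) = Mul(Mul(-22, 37), -21) = Mul(-814, -21) = 17094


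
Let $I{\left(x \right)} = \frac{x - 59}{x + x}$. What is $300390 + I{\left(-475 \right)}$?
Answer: $\frac{142685517}{475} \approx 3.0039 \cdot 10^{5}$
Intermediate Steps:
$I{\left(x \right)} = \frac{-59 + x}{2 x}$
$300390 + I{\left(-475 \right)} = 300390 + \frac{-59 - 475}{2 \left(-475\right)} = 300390 + \frac{1}{2} \left(- \frac{1}{475}\right) \left(-534\right) = 300390 + \frac{267}{475} = \frac{142685517}{475}$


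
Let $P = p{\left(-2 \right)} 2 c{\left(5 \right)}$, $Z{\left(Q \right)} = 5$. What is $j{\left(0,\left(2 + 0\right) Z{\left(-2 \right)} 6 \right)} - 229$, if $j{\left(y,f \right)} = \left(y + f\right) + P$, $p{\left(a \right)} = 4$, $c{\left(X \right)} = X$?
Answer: $-129$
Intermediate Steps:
$P = 40$ ($P = 4 \cdot 2 \cdot 5 = 8 \cdot 5 = 40$)
$j{\left(y,f \right)} = 40 + f + y$ ($j{\left(y,f \right)} = \left(y + f\right) + 40 = \left(f + y\right) + 40 = 40 + f + y$)
$j{\left(0,\left(2 + 0\right) Z{\left(-2 \right)} 6 \right)} - 229 = \left(40 + \left(2 + 0\right) 5 \cdot 6 + 0\right) - 229 = \left(40 + 2 \cdot 5 \cdot 6 + 0\right) - 229 = \left(40 + 10 \cdot 6 + 0\right) - 229 = \left(40 + 60 + 0\right) - 229 = 100 - 229 = -129$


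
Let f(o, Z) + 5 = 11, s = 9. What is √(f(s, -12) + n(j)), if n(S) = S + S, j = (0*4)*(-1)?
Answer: √6 ≈ 2.4495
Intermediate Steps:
f(o, Z) = 6 (f(o, Z) = -5 + 11 = 6)
j = 0 (j = 0*(-1) = 0)
n(S) = 2*S
√(f(s, -12) + n(j)) = √(6 + 2*0) = √(6 + 0) = √6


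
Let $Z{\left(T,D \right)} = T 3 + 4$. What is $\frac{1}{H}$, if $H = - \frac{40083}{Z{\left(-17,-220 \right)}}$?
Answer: $\frac{47}{40083} \approx 0.0011726$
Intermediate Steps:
$Z{\left(T,D \right)} = 4 + 3 T$ ($Z{\left(T,D \right)} = 3 T + 4 = 4 + 3 T$)
$H = \frac{40083}{47}$ ($H = - \frac{40083}{4 + 3 \left(-17\right)} = - \frac{40083}{4 - 51} = - \frac{40083}{-47} = \left(-40083\right) \left(- \frac{1}{47}\right) = \frac{40083}{47} \approx 852.83$)
$\frac{1}{H} = \frac{1}{\frac{40083}{47}} = \frac{47}{40083}$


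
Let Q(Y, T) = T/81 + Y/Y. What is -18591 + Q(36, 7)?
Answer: -1505783/81 ≈ -18590.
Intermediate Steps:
Q(Y, T) = 1 + T/81 (Q(Y, T) = T*(1/81) + 1 = T/81 + 1 = 1 + T/81)
-18591 + Q(36, 7) = -18591 + (1 + (1/81)*7) = -18591 + (1 + 7/81) = -18591 + 88/81 = -1505783/81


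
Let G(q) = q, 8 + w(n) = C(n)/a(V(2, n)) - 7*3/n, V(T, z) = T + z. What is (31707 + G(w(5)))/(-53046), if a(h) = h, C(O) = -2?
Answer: -554654/928305 ≈ -0.59749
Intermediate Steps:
w(n) = -8 - 21/n - 2/(2 + n) (w(n) = -8 + (-2/(2 + n) - 7*3/n) = -8 + (-2/(2 + n) - 21/n) = -8 + (-21/n - 2/(2 + n)) = -8 - 21/n - 2/(2 + n))
(31707 + G(w(5)))/(-53046) = (31707 + (-42 - 39*5 - 8*5²)/(5*(2 + 5)))/(-53046) = (31707 + (⅕)*(-42 - 195 - 8*25)/7)*(-1/53046) = (31707 + (⅕)*(⅐)*(-42 - 195 - 200))*(-1/53046) = (31707 + (⅕)*(⅐)*(-437))*(-1/53046) = (31707 - 437/35)*(-1/53046) = (1109308/35)*(-1/53046) = -554654/928305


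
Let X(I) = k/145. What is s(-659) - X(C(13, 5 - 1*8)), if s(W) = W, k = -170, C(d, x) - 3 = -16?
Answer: -19077/29 ≈ -657.83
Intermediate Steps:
C(d, x) = -13 (C(d, x) = 3 - 16 = -13)
X(I) = -34/29 (X(I) = -170/145 = -170*1/145 = -34/29)
s(-659) - X(C(13, 5 - 1*8)) = -659 - 1*(-34/29) = -659 + 34/29 = -19077/29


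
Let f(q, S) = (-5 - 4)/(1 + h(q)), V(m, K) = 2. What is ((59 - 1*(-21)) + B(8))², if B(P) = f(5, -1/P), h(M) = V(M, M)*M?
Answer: 758641/121 ≈ 6269.8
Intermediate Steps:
h(M) = 2*M
f(q, S) = -9/(1 + 2*q) (f(q, S) = (-5 - 4)/(1 + 2*q) = -9/(1 + 2*q))
B(P) = -9/11 (B(P) = -9/(1 + 2*5) = -9/(1 + 10) = -9/11)
((59 - 1*(-21)) + B(8))² = ((59 - 1*(-21)) - 9/11)² = ((59 + 21) - 9/11)² = (80 - 9/11)² = (871/11)² = 758641/121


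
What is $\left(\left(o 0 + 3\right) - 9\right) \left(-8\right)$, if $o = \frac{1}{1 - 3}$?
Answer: $48$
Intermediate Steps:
$o = - \frac{1}{2}$ ($o = \frac{1}{-2} = - \frac{1}{2} \approx -0.5$)
$\left(\left(o 0 + 3\right) - 9\right) \left(-8\right) = \left(\left(\left(- \frac{1}{2}\right) 0 + 3\right) - 9\right) \left(-8\right) = \left(\left(0 + 3\right) - 9\right) \left(-8\right) = \left(3 - 9\right) \left(-8\right) = \left(-6\right) \left(-8\right) = 48$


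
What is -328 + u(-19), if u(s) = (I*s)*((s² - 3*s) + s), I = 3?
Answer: -23071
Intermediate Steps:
u(s) = 3*s*(s² - 2*s) (u(s) = (3*s)*((s² - 3*s) + s) = (3*s)*(s² - 2*s) = 3*s*(s² - 2*s))
-328 + u(-19) = -328 + 3*(-19)²*(-2 - 19) = -328 + 3*361*(-21) = -328 - 22743 = -23071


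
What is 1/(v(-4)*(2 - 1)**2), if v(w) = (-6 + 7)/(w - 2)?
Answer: -6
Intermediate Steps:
v(w) = 1/(-2 + w)
1/(v(-4)*(2 - 1)**2) = 1/((2 - 1)**2/(-2 - 4)) = 1/(1**2/(-6)) = 1/(-1/6*1) = 1/(-1/6) = -6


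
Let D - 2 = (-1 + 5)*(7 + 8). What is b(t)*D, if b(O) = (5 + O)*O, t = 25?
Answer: 46500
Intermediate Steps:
b(O) = O*(5 + O)
D = 62 (D = 2 + (-1 + 5)*(7 + 8) = 2 + 4*15 = 2 + 60 = 62)
b(t)*D = (25*(5 + 25))*62 = (25*30)*62 = 750*62 = 46500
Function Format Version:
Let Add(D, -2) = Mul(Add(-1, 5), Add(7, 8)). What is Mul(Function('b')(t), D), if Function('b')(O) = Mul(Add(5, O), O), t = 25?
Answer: 46500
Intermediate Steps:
Function('b')(O) = Mul(O, Add(5, O))
D = 62 (D = Add(2, Mul(Add(-1, 5), Add(7, 8))) = Add(2, Mul(4, 15)) = Add(2, 60) = 62)
Mul(Function('b')(t), D) = Mul(Mul(25, Add(5, 25)), 62) = Mul(Mul(25, 30), 62) = Mul(750, 62) = 46500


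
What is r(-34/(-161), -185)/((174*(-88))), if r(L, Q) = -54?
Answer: 9/2552 ≈ 0.0035266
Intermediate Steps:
r(-34/(-161), -185)/((174*(-88))) = -54/(174*(-88)) = -54/(-15312) = -54*(-1/15312) = 9/2552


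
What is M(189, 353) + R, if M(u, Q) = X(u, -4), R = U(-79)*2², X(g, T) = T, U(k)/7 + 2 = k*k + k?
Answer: 172476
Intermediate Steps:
U(k) = -14 + 7*k + 7*k² (U(k) = -14 + 7*(k*k + k) = -14 + 7*(k² + k) = -14 + 7*(k + k²) = -14 + (7*k + 7*k²) = -14 + 7*k + 7*k²)
R = 172480 (R = (-14 + 7*(-79) + 7*(-79)²)*2² = (-14 - 553 + 7*6241)*4 = (-14 - 553 + 43687)*4 = 43120*4 = 172480)
M(u, Q) = -4
M(189, 353) + R = -4 + 172480 = 172476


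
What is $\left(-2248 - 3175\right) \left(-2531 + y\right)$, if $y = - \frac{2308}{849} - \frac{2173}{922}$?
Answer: $\frac{10765652674733}{782778} \approx 1.3753 \cdot 10^{7}$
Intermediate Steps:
$y = - \frac{3972853}{782778}$ ($y = \left(-2308\right) \frac{1}{849} - \frac{2173}{922} = - \frac{2308}{849} - \frac{2173}{922} = - \frac{3972853}{782778} \approx -5.0753$)
$\left(-2248 - 3175\right) \left(-2531 + y\right) = \left(-2248 - 3175\right) \left(-2531 - \frac{3972853}{782778}\right) = \left(-5423\right) \left(- \frac{1985183971}{782778}\right) = \frac{10765652674733}{782778}$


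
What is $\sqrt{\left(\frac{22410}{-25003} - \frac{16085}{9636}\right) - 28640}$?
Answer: $\frac{i \sqrt{3435139501390468245}}{10951314} \approx 169.24 i$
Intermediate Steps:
$\sqrt{\left(\frac{22410}{-25003} - \frac{16085}{9636}\right) - 28640} = \sqrt{\left(22410 \left(- \frac{1}{25003}\right) - \frac{16085}{9636}\right) - 28640} = \sqrt{\left(- \frac{22410}{25003} - \frac{16085}{9636}\right) - 28640} = \sqrt{- \frac{56192365}{21902628} - 28640} = \sqrt{- \frac{627347458285}{21902628}} = \frac{i \sqrt{3435139501390468245}}{10951314}$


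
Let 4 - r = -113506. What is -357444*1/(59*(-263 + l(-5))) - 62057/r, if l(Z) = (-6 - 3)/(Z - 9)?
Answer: 554580371861/24598411570 ≈ 22.545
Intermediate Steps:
r = 113510 (r = 4 - 1*(-113506) = 4 + 113506 = 113510)
l(Z) = -9/(-9 + Z)
-357444*1/(59*(-263 + l(-5))) - 62057/r = -357444*1/(59*(-263 - 9/(-9 - 5))) - 62057/113510 = -357444*1/(59*(-263 - 9/(-14))) - 62057*1/113510 = -357444*1/(59*(-263 - 9*(-1/14))) - 62057/113510 = -357444*1/(59*(-263 + 9/14)) - 62057/113510 = -357444/(59*(-3673/14)) - 62057/113510 = -357444/(-216707/14) - 62057/113510 = -357444*(-14/216707) - 62057/113510 = 5004216/216707 - 62057/113510 = 554580371861/24598411570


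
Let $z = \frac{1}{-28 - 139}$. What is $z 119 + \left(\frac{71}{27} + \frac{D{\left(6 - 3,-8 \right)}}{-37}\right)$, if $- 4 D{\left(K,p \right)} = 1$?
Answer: $\frac{1283821}{667332} \approx 1.9238$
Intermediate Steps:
$D{\left(K,p \right)} = - \frac{1}{4}$ ($D{\left(K,p \right)} = \left(- \frac{1}{4}\right) 1 = - \frac{1}{4}$)
$z = - \frac{1}{167}$ ($z = \frac{1}{-167} = - \frac{1}{167} \approx -0.005988$)
$z 119 + \left(\frac{71}{27} + \frac{D{\left(6 - 3,-8 \right)}}{-37}\right) = \left(- \frac{1}{167}\right) 119 + \left(\frac{71}{27} - \frac{1}{4 \left(-37\right)}\right) = - \frac{119}{167} + \left(71 \cdot \frac{1}{27} - - \frac{1}{148}\right) = - \frac{119}{167} + \left(\frac{71}{27} + \frac{1}{148}\right) = - \frac{119}{167} + \frac{10535}{3996} = \frac{1283821}{667332}$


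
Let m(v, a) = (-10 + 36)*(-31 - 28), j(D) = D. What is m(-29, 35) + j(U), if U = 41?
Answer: -1493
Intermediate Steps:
m(v, a) = -1534 (m(v, a) = 26*(-59) = -1534)
m(-29, 35) + j(U) = -1534 + 41 = -1493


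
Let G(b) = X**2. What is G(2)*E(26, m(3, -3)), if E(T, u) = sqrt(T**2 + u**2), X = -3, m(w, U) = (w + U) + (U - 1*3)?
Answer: 18*sqrt(178) ≈ 240.15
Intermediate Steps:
m(w, U) = -3 + w + 2*U (m(w, U) = (U + w) + (U - 3) = (U + w) + (-3 + U) = -3 + w + 2*U)
G(b) = 9 (G(b) = (-3)**2 = 9)
G(2)*E(26, m(3, -3)) = 9*sqrt(26**2 + (-3 + 3 + 2*(-3))**2) = 9*sqrt(676 + (-3 + 3 - 6)**2) = 9*sqrt(676 + (-6)**2) = 9*sqrt(676 + 36) = 9*sqrt(712) = 9*(2*sqrt(178)) = 18*sqrt(178)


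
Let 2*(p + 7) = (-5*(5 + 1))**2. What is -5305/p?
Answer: -5305/443 ≈ -11.975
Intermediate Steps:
p = 443 (p = -7 + (-5*(5 + 1))**2/2 = -7 + (-5*6)**2/2 = -7 + (1/2)*(-30)**2 = -7 + (1/2)*900 = -7 + 450 = 443)
-5305/p = -5305/443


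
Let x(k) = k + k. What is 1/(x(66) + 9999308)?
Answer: 1/9999440 ≈ 1.0001e-7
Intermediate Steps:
x(k) = 2*k
1/(x(66) + 9999308) = 1/(2*66 + 9999308) = 1/(132 + 9999308) = 1/9999440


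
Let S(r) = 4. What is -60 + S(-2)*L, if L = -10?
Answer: -100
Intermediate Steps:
-60 + S(-2)*L = -60 + 4*(-10) = -60 - 40 = -100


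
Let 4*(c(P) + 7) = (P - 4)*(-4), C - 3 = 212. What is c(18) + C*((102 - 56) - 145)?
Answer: -21306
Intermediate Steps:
C = 215 (C = 3 + 212 = 215)
c(P) = -3 - P (c(P) = -7 + ((P - 4)*(-4))/4 = -7 + ((-4 + P)*(-4))/4 = -7 + (16 - 4*P)/4 = -7 + (4 - P) = -3 - P)
c(18) + C*((102 - 56) - 145) = (-3 - 1*18) + 215*((102 - 56) - 145) = (-3 - 18) + 215*(46 - 145) = -21 + 215*(-99) = -21 - 21285 = -21306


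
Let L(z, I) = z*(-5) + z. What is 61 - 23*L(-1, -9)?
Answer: -31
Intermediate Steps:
L(z, I) = -4*z (L(z, I) = -5*z + z = -4*z)
61 - 23*L(-1, -9) = 61 - (-92)*(-1) = 61 - 23*4 = 61 - 92 = -31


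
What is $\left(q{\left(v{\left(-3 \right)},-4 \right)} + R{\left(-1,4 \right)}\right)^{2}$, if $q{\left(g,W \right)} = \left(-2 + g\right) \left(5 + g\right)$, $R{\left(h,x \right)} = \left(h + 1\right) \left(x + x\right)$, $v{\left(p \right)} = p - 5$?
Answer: $900$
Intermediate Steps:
$v{\left(p \right)} = -5 + p$ ($v{\left(p \right)} = p - 5 = -5 + p$)
$R{\left(h,x \right)} = 2 x \left(1 + h\right)$ ($R{\left(h,x \right)} = \left(1 + h\right) 2 x = 2 x \left(1 + h\right)$)
$\left(q{\left(v{\left(-3 \right)},-4 \right)} + R{\left(-1,4 \right)}\right)^{2} = \left(\left(-10 + \left(-5 - 3\right)^{2} + 3 \left(-5 - 3\right)\right) + 2 \cdot 4 \left(1 - 1\right)\right)^{2} = \left(\left(-10 + \left(-8\right)^{2} + 3 \left(-8\right)\right) + 2 \cdot 4 \cdot 0\right)^{2} = \left(\left(-10 + 64 - 24\right) + 0\right)^{2} = \left(30 + 0\right)^{2} = 30^{2} = 900$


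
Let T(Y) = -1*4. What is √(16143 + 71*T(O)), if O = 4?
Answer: √15859 ≈ 125.93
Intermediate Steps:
T(Y) = -4
√(16143 + 71*T(O)) = √(16143 + 71*(-4)) = √(16143 - 284) = √15859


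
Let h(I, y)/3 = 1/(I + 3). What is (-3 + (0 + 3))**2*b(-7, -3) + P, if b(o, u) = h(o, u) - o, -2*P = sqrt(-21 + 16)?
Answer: -I*sqrt(5)/2 ≈ -1.118*I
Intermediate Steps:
h(I, y) = 3/(3 + I) (h(I, y) = 3/(I + 3) = 3/(3 + I))
P = -I*sqrt(5)/2 (P = -sqrt(-21 + 16)/2 = -I*sqrt(5)/2 ≈ -1.118*I)
b(o, u) = -o + 3/(3 + o) (b(o, u) = 3/(3 + o) - o = -o + 3/(3 + o))
(-3 + (0 + 3))**2*b(-7, -3) + P = (-3 + (0 + 3))**2*((3 - 1*(-7)*(3 - 7))/(3 - 7)) - I*sqrt(5)/2 = (-3 + 3)**2*((3 - 1*(-7)*(-4))/(-4)) - I*sqrt(5)/2 = 0**2*(-(3 - 28)/4) - I*sqrt(5)/2 = 0*(-1/4*(-25)) - I*sqrt(5)/2 = 0*(25/4) - I*sqrt(5)/2 = 0 - I*sqrt(5)/2 = -I*sqrt(5)/2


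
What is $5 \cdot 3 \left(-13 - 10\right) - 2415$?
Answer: $-2760$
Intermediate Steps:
$5 \cdot 3 \left(-13 - 10\right) - 2415 = 15 \left(-23\right) - 2415 = -345 - 2415 = -2760$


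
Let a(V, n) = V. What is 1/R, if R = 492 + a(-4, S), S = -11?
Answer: 1/488 ≈ 0.0020492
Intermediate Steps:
R = 488 (R = 492 - 4 = 488)
1/R = 1/488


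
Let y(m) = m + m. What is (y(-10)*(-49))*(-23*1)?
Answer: -22540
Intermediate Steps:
y(m) = 2*m
(y(-10)*(-49))*(-23*1) = ((2*(-10))*(-49))*(-23*1) = -20*(-49)*(-23) = 980*(-23) = -22540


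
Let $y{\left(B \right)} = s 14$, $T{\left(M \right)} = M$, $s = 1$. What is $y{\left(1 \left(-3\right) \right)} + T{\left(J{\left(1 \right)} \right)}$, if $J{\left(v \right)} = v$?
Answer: $15$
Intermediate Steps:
$y{\left(B \right)} = 14$ ($y{\left(B \right)} = 1 \cdot 14 = 14$)
$y{\left(1 \left(-3\right) \right)} + T{\left(J{\left(1 \right)} \right)} = 14 + 1 = 15$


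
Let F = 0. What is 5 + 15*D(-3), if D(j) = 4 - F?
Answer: 65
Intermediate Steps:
D(j) = 4 (D(j) = 4 - 1*0 = 4 + 0 = 4)
5 + 15*D(-3) = 5 + 15*4 = 5 + 60 = 65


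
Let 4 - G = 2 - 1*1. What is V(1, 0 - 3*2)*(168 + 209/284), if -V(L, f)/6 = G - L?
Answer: -143763/71 ≈ -2024.8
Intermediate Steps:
G = 3 (G = 4 - (2 - 1*1) = 4 - (2 - 1) = 4 - 1*1 = 4 - 1 = 3)
V(L, f) = -18 + 6*L (V(L, f) = -6*(3 - L) = -18 + 6*L)
V(1, 0 - 3*2)*(168 + 209/284) = (-18 + 6*1)*(168 + 209/284) = (-18 + 6)*(168 + 209*(1/284)) = -12*(168 + 209/284) = -12*47921/284 = -143763/71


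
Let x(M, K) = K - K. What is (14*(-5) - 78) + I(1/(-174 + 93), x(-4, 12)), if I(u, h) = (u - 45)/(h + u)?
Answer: 3498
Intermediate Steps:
x(M, K) = 0
I(u, h) = (-45 + u)/(h + u)
(14*(-5) - 78) + I(1/(-174 + 93), x(-4, 12)) = (14*(-5) - 78) + (-45 + 1/(-174 + 93))/(0 + 1/(-174 + 93)) = (-70 - 78) + (-45 + 1/(-81))/(0 + 1/(-81)) = -148 + (-45 - 1/81)/(0 - 1/81) = -148 - 3646/81/(-1/81) = -148 - 81*(-3646/81) = -148 + 3646 = 3498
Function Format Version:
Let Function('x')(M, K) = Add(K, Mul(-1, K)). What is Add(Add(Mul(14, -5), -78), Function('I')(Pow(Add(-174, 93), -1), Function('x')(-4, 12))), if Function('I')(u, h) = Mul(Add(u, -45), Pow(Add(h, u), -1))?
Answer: 3498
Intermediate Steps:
Function('x')(M, K) = 0
Function('I')(u, h) = Mul(Pow(Add(h, u), -1), Add(-45, u)) (Function('I')(u, h) = Mul(Add(-45, u), Pow(Add(h, u), -1)) = Mul(Pow(Add(h, u), -1), Add(-45, u)))
Add(Add(Mul(14, -5), -78), Function('I')(Pow(Add(-174, 93), -1), Function('x')(-4, 12))) = Add(Add(Mul(14, -5), -78), Mul(Pow(Add(0, Pow(Add(-174, 93), -1)), -1), Add(-45, Pow(Add(-174, 93), -1)))) = Add(Add(-70, -78), Mul(Pow(Add(0, Pow(-81, -1)), -1), Add(-45, Pow(-81, -1)))) = Add(-148, Mul(Pow(Add(0, Rational(-1, 81)), -1), Add(-45, Rational(-1, 81)))) = Add(-148, Mul(Pow(Rational(-1, 81), -1), Rational(-3646, 81))) = Add(-148, Mul(-81, Rational(-3646, 81))) = Add(-148, 3646) = 3498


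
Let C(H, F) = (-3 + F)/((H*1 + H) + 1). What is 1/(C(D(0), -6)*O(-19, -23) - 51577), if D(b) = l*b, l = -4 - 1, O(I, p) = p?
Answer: -1/51370 ≈ -1.9467e-5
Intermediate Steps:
l = -5
D(b) = -5*b
C(H, F) = (-3 + F)/(1 + 2*H) (C(H, F) = (-3 + F)/((H + H) + 1) = (-3 + F)/(2*H + 1) = (-3 + F)/(1 + 2*H))
1/(C(D(0), -6)*O(-19, -23) - 51577) = 1/(((-3 - 6)/(1 + 2*(-5*0)))*(-23) - 51577) = 1/((-9/(1 + 2*0))*(-23) - 51577) = 1/((-9/(1 + 0))*(-23) - 51577) = 1/((-9/1)*(-23) - 51577) = 1/((1*(-9))*(-23) - 51577) = 1/(-9*(-23) - 51577) = 1/(207 - 51577) = 1/(-51370) = -1/51370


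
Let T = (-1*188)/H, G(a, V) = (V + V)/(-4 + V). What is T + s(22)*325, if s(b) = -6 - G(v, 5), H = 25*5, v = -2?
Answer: -650188/125 ≈ -5201.5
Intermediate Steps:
H = 125
G(a, V) = 2*V/(-4 + V) (G(a, V) = (2*V)/(-4 + V) = 2*V/(-4 + V))
T = -188/125 (T = -1*188/125 = -188*1/125 = -188/125 ≈ -1.5040)
s(b) = -16 (s(b) = -6 - 2*5/(-4 + 5) = -6 - 2*5/1 = -6 - 2*5 = -6 - 1*10 = -6 - 10 = -16)
T + s(22)*325 = -188/125 - 16*325 = -188/125 - 5200 = -650188/125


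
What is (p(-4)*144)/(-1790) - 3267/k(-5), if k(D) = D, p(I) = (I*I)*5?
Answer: 579033/895 ≈ 646.96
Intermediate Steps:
p(I) = 5*I**2 (p(I) = I**2*5 = 5*I**2)
(p(-4)*144)/(-1790) - 3267/k(-5) = ((5*(-4)**2)*144)/(-1790) - 3267/(-5) = ((5*16)*144)*(-1/1790) - 3267*(-1/5) = (80*144)*(-1/1790) + 3267/5 = 11520*(-1/1790) + 3267/5 = -1152/179 + 3267/5 = 579033/895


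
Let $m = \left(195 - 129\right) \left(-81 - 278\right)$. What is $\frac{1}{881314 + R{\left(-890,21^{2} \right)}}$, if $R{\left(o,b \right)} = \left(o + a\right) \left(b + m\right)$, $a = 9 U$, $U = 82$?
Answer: $\frac{1}{4415770} \approx 2.2646 \cdot 10^{-7}$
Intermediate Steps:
$m = -23694$ ($m = 66 \left(-359\right) = -23694$)
$a = 738$ ($a = 9 \cdot 82 = 738$)
$R{\left(o,b \right)} = \left(-23694 + b\right) \left(738 + o\right)$ ($R{\left(o,b \right)} = \left(o + 738\right) \left(b - 23694\right) = \left(738 + o\right) \left(-23694 + b\right) = \left(-23694 + b\right) \left(738 + o\right)$)
$\frac{1}{881314 + R{\left(-890,21^{2} \right)}} = \frac{1}{881314 + \left(-17486172 - -21087660 + 738 \cdot 21^{2} + 21^{2} \left(-890\right)\right)} = \frac{1}{881314 + \left(-17486172 + 21087660 + 738 \cdot 441 + 441 \left(-890\right)\right)} = \frac{1}{881314 + \left(-17486172 + 21087660 + 325458 - 392490\right)} = \frac{1}{881314 + 3534456} = \frac{1}{4415770}$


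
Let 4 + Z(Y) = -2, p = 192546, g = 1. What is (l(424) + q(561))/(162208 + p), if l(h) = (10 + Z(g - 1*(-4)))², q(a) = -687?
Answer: -671/354754 ≈ -0.0018915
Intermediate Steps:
Z(Y) = -6 (Z(Y) = -4 - 2 = -6)
l(h) = 16 (l(h) = (10 - 6)² = 4² = 16)
(l(424) + q(561))/(162208 + p) = (16 - 687)/(162208 + 192546) = -671/354754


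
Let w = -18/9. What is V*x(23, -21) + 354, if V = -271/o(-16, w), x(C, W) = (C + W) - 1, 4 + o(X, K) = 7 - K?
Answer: 1499/5 ≈ 299.80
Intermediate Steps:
w = -2 (w = -18*⅑ = -2)
o(X, K) = 3 - K (o(X, K) = -4 + (7 - K) = 3 - K)
x(C, W) = -1 + C + W
V = -271/5 (V = -271/(3 - 1*(-2)) = -271/(3 + 2) = -271/5 ≈ -54.200)
V*x(23, -21) + 354 = -271*(-1 + 23 - 21)/5 + 354 = -271/5*1 + 354 = -271/5 + 354 = 1499/5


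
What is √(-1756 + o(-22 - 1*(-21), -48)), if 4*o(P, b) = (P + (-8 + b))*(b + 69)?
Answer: I*√8221/2 ≈ 45.335*I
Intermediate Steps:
o(P, b) = (69 + b)*(-8 + P + b)/4 (o(P, b) = ((P + (-8 + b))*(b + 69))/4 = ((-8 + P + b)*(69 + b))/4 = ((69 + b)*(-8 + P + b))/4 = (69 + b)*(-8 + P + b)/4)
√(-1756 + o(-22 - 1*(-21), -48)) = √(-1756 + (-138 + (¼)*(-48)² + (61/4)*(-48) + 69*(-22 - 1*(-21))/4 + (¼)*(-22 - 1*(-21))*(-48))) = √(-1756 + (-138 + (¼)*2304 - 732 + 69*(-22 + 21)/4 + (¼)*(-22 + 21)*(-48))) = √(-1756 + (-138 + 576 - 732 + (69/4)*(-1) + (¼)*(-1)*(-48))) = √(-1756 + (-138 + 576 - 732 - 69/4 + 12)) = √(-1756 - 1197/4) = √(-8221/4) = I*√8221/2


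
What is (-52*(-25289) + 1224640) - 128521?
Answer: 2411147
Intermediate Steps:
(-52*(-25289) + 1224640) - 128521 = (1315028 + 1224640) - 128521 = 2539668 - 128521 = 2411147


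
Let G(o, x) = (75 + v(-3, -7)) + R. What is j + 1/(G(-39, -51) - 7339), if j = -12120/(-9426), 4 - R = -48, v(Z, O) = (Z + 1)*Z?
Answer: 14554549/11320626 ≈ 1.2857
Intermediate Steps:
v(Z, O) = Z*(1 + Z) (v(Z, O) = (1 + Z)*Z = Z*(1 + Z))
R = 52 (R = 4 - 1*(-48) = 4 + 48 = 52)
G(o, x) = 133 (G(o, x) = (75 - 3*(1 - 3)) + 52 = (75 - 3*(-2)) + 52 = (75 + 6) + 52 = 81 + 52 = 133)
j = 2020/1571 (j = -12120*(-1/9426) = 2020/1571 ≈ 1.2858)
j + 1/(G(-39, -51) - 7339) = 2020/1571 + 1/(133 - 7339) = 2020/1571 + 1/(-7206) = 2020/1571 - 1/7206 = 14554549/11320626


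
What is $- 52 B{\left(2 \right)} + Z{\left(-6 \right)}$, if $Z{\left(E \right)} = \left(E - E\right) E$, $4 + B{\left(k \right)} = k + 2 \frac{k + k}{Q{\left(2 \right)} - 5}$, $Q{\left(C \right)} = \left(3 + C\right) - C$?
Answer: $312$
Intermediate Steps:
$Q{\left(C \right)} = 3$
$B{\left(k \right)} = -4 - k$ ($B{\left(k \right)} = -4 + \left(k + 2 \frac{k + k}{3 - 5}\right) = -4 + \left(k + 2 \frac{2 k}{-2}\right) = -4 + \left(k + 2 \cdot 2 k \left(- \frac{1}{2}\right)\right) = -4 + \left(k + 2 \left(- k\right)\right) = -4 + \left(k - 2 k\right) = -4 - k$)
$Z{\left(E \right)} = 0$ ($Z{\left(E \right)} = 0 E = 0$)
$- 52 B{\left(2 \right)} + Z{\left(-6 \right)} = - 52 \left(-4 - 2\right) + 0 = \left(-52\right) \left(-6\right) + 0 = 312 + 0 = 312$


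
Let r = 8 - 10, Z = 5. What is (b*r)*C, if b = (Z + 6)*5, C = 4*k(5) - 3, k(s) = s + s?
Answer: -4070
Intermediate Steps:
k(s) = 2*s
C = 37 (C = 4*(2*5) - 3 = 4*10 - 3 = 40 - 3 = 37)
r = -2
b = 55 (b = (5 + 6)*5 = 11*5 = 55)
(b*r)*C = (55*(-2))*37 = -110*37 = -4070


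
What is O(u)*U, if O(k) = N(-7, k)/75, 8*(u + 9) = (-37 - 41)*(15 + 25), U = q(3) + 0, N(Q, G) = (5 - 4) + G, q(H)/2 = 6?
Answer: -1592/25 ≈ -63.680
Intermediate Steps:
q(H) = 12 (q(H) = 2*6 = 12)
N(Q, G) = 1 + G
U = 12 (U = 12 + 0 = 12)
u = -399 (u = -9 + ((-37 - 41)*(15 + 25))/8 = -9 + (-78*40)/8 = -9 + (1/8)*(-3120) = -9 - 390 = -399)
O(k) = 1/75 + k/75 (O(k) = (1 + k)/75 = (1 + k)*(1/75) = 1/75 + k/75)
O(u)*U = (1/75 + (1/75)*(-399))*12 = (1/75 - 133/25)*12 = -398/75*12 = -1592/25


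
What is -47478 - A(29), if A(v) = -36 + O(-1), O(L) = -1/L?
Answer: -47443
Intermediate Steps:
A(v) = -35 (A(v) = -36 - 1/(-1) = -36 - 1*(-1) = -36 + 1 = -35)
-47478 - A(29) = -47478 - 1*(-35) = -47478 + 35 = -47443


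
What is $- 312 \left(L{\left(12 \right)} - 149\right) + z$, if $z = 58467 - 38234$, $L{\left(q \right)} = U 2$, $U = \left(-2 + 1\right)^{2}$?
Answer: $66097$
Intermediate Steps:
$U = 1$ ($U = \left(-1\right)^{2} = 1$)
$L{\left(q \right)} = 2$ ($L{\left(q \right)} = 1 \cdot 2 = 2$)
$z = 20233$ ($z = 58467 - 38234 = 20233$)
$- 312 \left(L{\left(12 \right)} - 149\right) + z = - 312 \left(2 - 149\right) + 20233 = \left(-312\right) \left(-147\right) + 20233 = 45864 + 20233 = 66097$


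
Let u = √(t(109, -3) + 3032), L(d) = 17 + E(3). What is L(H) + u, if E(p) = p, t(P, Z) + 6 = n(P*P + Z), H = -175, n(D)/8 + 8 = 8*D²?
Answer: 20 + √9029563538 ≈ 95044.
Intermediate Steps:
n(D) = -64 + 64*D² (n(D) = -64 + 8*(8*D²) = -64 + 64*D²)
t(P, Z) = -70 + 64*(Z + P²)² (t(P, Z) = -6 + (-64 + 64*(P*P + Z)²) = -6 + (-64 + 64*(P² + Z)²) = -6 + (-64 + 64*(Z + P²)²) = -70 + 64*(Z + P²)²)
L(d) = 20 (L(d) = 17 + 3 = 20)
u = √9029563538 (u = √((-70 + 64*(-3 + 109²)²) + 3032) = √((-70 + 64*(-3 + 11881)²) + 3032) = √((-70 + 64*11878²) + 3032) = √((-70 + 64*141086884) + 3032) = √((-70 + 9029560576) + 3032) = √(9029560506 + 3032) = √9029563538 ≈ 95024.)
L(H) + u = 20 + √9029563538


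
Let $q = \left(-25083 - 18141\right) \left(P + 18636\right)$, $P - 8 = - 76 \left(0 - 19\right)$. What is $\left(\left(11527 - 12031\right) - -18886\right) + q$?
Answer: $-868265330$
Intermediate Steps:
$P = 1452$ ($P = 8 - 76 \left(0 - 19\right) = 8 - -1444 = 8 + 1444 = 1452$)
$q = -868283712$ ($q = \left(-25083 - 18141\right) \left(1452 + 18636\right) = \left(-43224\right) 20088 = -868283712$)
$\left(\left(11527 - 12031\right) - -18886\right) + q = \left(\left(11527 - 12031\right) - -18886\right) - 868283712 = \left(-504 + 18886\right) - 868283712 = 18382 - 868283712 = -868265330$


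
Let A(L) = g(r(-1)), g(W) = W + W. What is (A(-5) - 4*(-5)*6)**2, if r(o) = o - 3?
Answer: 12544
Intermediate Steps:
r(o) = -3 + o
g(W) = 2*W
A(L) = -8 (A(L) = 2*(-3 - 1) = 2*(-4) = -8)
(A(-5) - 4*(-5)*6)**2 = (-8 - 4*(-5)*6)**2 = (-8 + 20*6)**2 = (-8 + 120)**2 = 112**2 = 12544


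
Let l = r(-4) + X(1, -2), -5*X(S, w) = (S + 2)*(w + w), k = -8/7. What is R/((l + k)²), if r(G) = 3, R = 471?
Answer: 576975/22201 ≈ 25.989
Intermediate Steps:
k = -8/7 (k = -8*⅐ = -8/7 ≈ -1.1429)
X(S, w) = -2*w*(2 + S)/5 (X(S, w) = -(S + 2)*(w + w)/5 = -(2 + S)*2*w/5 = -2*w*(2 + S)/5)
l = 27/5 (l = 3 - ⅖*(-2)*(2 + 1) = 3 - ⅖*(-2)*3 = 3 + 12/5 = 27/5 ≈ 5.4000)
R/((l + k)²) = 471/((27/5 - 8/7)²) = 471/((149/35)²) = 471/(22201/1225) = 471*(1225/22201) = 576975/22201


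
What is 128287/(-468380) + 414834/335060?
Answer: 137560097/142668548 ≈ 0.96419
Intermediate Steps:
128287/(-468380) + 414834/335060 = 128287*(-1/468380) + 414834*(1/335060) = -128287/468380 + 207417/167530 = 137560097/142668548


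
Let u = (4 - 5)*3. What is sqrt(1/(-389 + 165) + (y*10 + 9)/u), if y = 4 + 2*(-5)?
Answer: 9*sqrt(658)/56 ≈ 4.1226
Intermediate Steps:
y = -6 (y = 4 - 10 = -6)
u = -3 (u = -1*3 = -3)
sqrt(1/(-389 + 165) + (y*10 + 9)/u) = sqrt(1/(-389 + 165) + (-6*10 + 9)/(-3)) = sqrt(1/(-224) + (-60 + 9)*(-1/3)) = sqrt(-1/224 - 51*(-1/3)) = sqrt(-1/224 + 17) = sqrt(3807/224) = 9*sqrt(658)/56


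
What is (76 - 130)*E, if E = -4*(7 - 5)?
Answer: 432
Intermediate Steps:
E = -8 (E = -4*2 = -8)
(76 - 130)*E = (76 - 130)*(-8) = -54*(-8) = 432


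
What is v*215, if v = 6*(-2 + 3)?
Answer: 1290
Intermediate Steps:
v = 6 (v = 6*1 = 6)
v*215 = 6*215 = 1290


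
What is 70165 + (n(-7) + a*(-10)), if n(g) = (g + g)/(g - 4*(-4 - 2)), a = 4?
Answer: 1192111/17 ≈ 70124.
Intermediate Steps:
n(g) = 2*g/(24 + g) (n(g) = (2*g)/(g - 4*(-6)) = (2*g)/(g + 24) = (2*g)/(24 + g) = 2*g/(24 + g))
70165 + (n(-7) + a*(-10)) = 70165 + (2*(-7)/(24 - 7) + 4*(-10)) = 70165 + (2*(-7)/17 - 40) = 70165 + (2*(-7)*(1/17) - 40) = 70165 + (-14/17 - 40) = 70165 - 694/17 = 1192111/17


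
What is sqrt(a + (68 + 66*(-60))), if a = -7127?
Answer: I*sqrt(11019) ≈ 104.97*I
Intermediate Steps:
sqrt(a + (68 + 66*(-60))) = sqrt(-7127 + (68 + 66*(-60))) = sqrt(-7127 + (68 - 3960)) = sqrt(-7127 - 3892) = sqrt(-11019) = I*sqrt(11019)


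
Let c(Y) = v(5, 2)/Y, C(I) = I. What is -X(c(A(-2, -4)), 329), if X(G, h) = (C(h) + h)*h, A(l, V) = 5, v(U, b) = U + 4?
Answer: -216482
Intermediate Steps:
v(U, b) = 4 + U
c(Y) = 9/Y (c(Y) = (4 + 5)/Y = 9/Y)
X(G, h) = 2*h² (X(G, h) = (h + h)*h = (2*h)*h = 2*h²)
-X(c(A(-2, -4)), 329) = -2*329² = -2*108241 = -1*216482 = -216482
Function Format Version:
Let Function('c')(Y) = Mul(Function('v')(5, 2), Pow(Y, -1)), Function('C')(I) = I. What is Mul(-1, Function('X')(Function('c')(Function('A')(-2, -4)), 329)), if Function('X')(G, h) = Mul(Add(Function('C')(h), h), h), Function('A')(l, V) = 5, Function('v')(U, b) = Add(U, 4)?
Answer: -216482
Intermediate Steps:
Function('v')(U, b) = Add(4, U)
Function('c')(Y) = Mul(9, Pow(Y, -1)) (Function('c')(Y) = Mul(Add(4, 5), Pow(Y, -1)) = Mul(9, Pow(Y, -1)))
Function('X')(G, h) = Mul(2, Pow(h, 2)) (Function('X')(G, h) = Mul(Add(h, h), h) = Mul(Mul(2, h), h) = Mul(2, Pow(h, 2)))
Mul(-1, Function('X')(Function('c')(Function('A')(-2, -4)), 329)) = Mul(-1, Mul(2, Pow(329, 2))) = Mul(-1, Mul(2, 108241)) = Mul(-1, 216482) = -216482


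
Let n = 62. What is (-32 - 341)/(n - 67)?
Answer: 373/5 ≈ 74.600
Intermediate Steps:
(-32 - 341)/(n - 67) = (-32 - 341)/(62 - 67) = -373/(-5) = -373*(-1/5) = 373/5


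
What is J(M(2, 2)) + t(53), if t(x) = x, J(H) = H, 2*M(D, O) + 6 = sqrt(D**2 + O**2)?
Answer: 50 + sqrt(2) ≈ 51.414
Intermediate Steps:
M(D, O) = -3 + sqrt(D**2 + O**2)/2
J(M(2, 2)) + t(53) = (-3 + sqrt(2**2 + 2**2)/2) + 53 = (-3 + sqrt(4 + 4)/2) + 53 = (-3 + sqrt(8)/2) + 53 = (-3 + (2*sqrt(2))/2) + 53 = (-3 + sqrt(2)) + 53 = 50 + sqrt(2)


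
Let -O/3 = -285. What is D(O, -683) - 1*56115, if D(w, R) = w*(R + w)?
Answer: 90945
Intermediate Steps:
O = 855 (O = -3*(-285) = 855)
D(O, -683) - 1*56115 = 855*(-683 + 855) - 1*56115 = 855*172 - 56115 = 147060 - 56115 = 90945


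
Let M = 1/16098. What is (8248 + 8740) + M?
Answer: 273472825/16098 ≈ 16988.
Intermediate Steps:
M = 1/16098 ≈ 6.2120e-5
(8248 + 8740) + M = (8248 + 8740) + 1/16098 = 16988 + 1/16098 = 273472825/16098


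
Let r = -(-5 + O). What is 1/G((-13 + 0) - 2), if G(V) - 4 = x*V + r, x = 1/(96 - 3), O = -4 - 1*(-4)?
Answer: 31/274 ≈ 0.11314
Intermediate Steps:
O = 0 (O = -4 + 4 = 0)
x = 1/93 ≈ 0.010753
r = 5 (r = -(-5 + 0) = -1*(-5) = 5)
G(V) = 9 + V/93 (G(V) = 4 + (V/93 + 5) = 4 + (5 + V/93) = 9 + V/93)
1/G((-13 + 0) - 2) = 1/(9 + ((-13 + 0) - 2)/93) = 1/(9 + (-13 - 2)/93) = 1/(9 + (1/93)*(-15)) = 1/(9 - 5/31) = 1/(274/31) = 31/274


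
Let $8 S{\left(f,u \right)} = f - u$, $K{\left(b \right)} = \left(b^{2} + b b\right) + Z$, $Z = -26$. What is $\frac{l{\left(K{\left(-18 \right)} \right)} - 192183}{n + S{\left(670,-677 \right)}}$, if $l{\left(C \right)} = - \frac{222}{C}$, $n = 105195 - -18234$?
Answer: $- \frac{159384064}{102503423} \approx -1.5549$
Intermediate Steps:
$n = 123429$ ($n = 105195 + 18234 = 123429$)
$K{\left(b \right)} = -26 + 2 b^{2}$ ($K{\left(b \right)} = \left(b^{2} + b b\right) - 26 = \left(b^{2} + b^{2}\right) - 26 = 2 b^{2} - 26 = -26 + 2 b^{2}$)
$S{\left(f,u \right)} = - \frac{u}{8} + \frac{f}{8}$ ($S{\left(f,u \right)} = \frac{f - u}{8} = - \frac{u}{8} + \frac{f}{8}$)
$\frac{l{\left(K{\left(-18 \right)} \right)} - 192183}{n + S{\left(670,-677 \right)}} = \frac{- \frac{222}{-26 + 2 \left(-18\right)^{2}} - 192183}{123429 + \left(\left(- \frac{1}{8}\right) \left(-677\right) + \frac{1}{8} \cdot 670\right)} = \frac{- \frac{222}{-26 + 2 \cdot 324} - 192183}{123429 + \left(\frac{677}{8} + \frac{335}{4}\right)} = \frac{- \frac{222}{-26 + 648} - 192183}{123429 + \frac{1347}{8}} = \frac{- \frac{222}{622} - 192183}{\frac{988779}{8}} = \left(\left(-222\right) \frac{1}{622} - 192183\right) \frac{8}{988779} = \left(- \frac{111}{311} - 192183\right) \frac{8}{988779} = \left(- \frac{59769024}{311}\right) \frac{8}{988779} = - \frac{159384064}{102503423}$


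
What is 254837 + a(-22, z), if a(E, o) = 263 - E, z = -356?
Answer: 255122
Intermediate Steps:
254837 + a(-22, z) = 254837 + (263 - 1*(-22)) = 254837 + (263 + 22) = 254837 + 285 = 255122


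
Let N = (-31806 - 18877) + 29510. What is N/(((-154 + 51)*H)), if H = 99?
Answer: 21173/10197 ≈ 2.0764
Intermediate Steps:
N = -21173 (N = -50683 + 29510 = -21173)
N/(((-154 + 51)*H)) = -21173*1/(99*(-154 + 51)) = -21173/((-103*99)) = -21173/(-10197) = -21173*(-1/10197) = 21173/10197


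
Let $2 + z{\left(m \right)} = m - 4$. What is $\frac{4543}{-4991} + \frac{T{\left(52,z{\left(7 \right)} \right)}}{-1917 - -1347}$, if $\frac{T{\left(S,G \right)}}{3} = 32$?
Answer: $- \frac{73063}{67735} \approx -1.0787$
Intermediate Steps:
$z{\left(m \right)} = -6 + m$ ($z{\left(m \right)} = -2 + \left(m - 4\right) = -2 + \left(-4 + m\right) = -6 + m$)
$T{\left(S,G \right)} = 96$ ($T{\left(S,G \right)} = 3 \cdot 32 = 96$)
$\frac{4543}{-4991} + \frac{T{\left(52,z{\left(7 \right)} \right)}}{-1917 - -1347} = \frac{4543}{-4991} + \frac{96}{-1917 - -1347} = 4543 \left(- \frac{1}{4991}\right) + \frac{96}{-1917 + 1347} = - \frac{649}{713} + \frac{96}{-570} = - \frac{649}{713} + 96 \left(- \frac{1}{570}\right) = - \frac{649}{713} - \frac{16}{95} = - \frac{73063}{67735}$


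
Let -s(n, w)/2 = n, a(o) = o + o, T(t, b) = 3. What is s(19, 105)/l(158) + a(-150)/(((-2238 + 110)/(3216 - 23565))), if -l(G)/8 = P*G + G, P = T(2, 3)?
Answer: -7252181/2528 ≈ -2868.7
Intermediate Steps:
a(o) = 2*o
P = 3
s(n, w) = -2*n
l(G) = -32*G (l(G) = -8*(3*G + G) = -32*G)
s(19, 105)/l(158) + a(-150)/(((-2238 + 110)/(3216 - 23565))) = (-2*19)/((-32*158)) + (2*(-150))/(((-2238 + 110)/(3216 - 23565))) = -38/(-5056) - 300/((-2128/(-20349))) = -38*(-1/5056) - 300/((-2128*(-1/20349))) = 19/2528 - 300/16/153 = 19/2528 - 300*153/16 = 19/2528 - 11475/4 = -7252181/2528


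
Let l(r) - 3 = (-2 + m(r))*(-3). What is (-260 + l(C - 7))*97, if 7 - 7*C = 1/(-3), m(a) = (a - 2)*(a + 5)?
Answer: -3902989/147 ≈ -26551.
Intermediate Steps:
m(a) = (-2 + a)*(5 + a)
C = 22/21 (C = 1 - 1/7/(-3) = 1 - 1/7*(-1/3) = 1 + 1/21 = 22/21 ≈ 1.0476)
l(r) = 39 - 9*r - 3*r**2 (l(r) = 3 + (-2 + (-10 + r**2 + 3*r))*(-3) = 3 + (-12 + r**2 + 3*r)*(-3) = 3 + (36 - 9*r - 3*r**2) = 39 - 9*r - 3*r**2)
(-260 + l(C - 7))*97 = (-260 + (39 - 9*(22/21 - 7) - 3*(22/21 - 7)**2))*97 = (-260 + (39 - 9*(-125/21) - 3*(-125/21)**2))*97 = (-260 + (39 + 375/7 - 3*15625/441))*97 = (-260 + (39 + 375/7 - 15625/147))*97 = (-260 - 2017/147)*97 = -40237/147*97 = -3902989/147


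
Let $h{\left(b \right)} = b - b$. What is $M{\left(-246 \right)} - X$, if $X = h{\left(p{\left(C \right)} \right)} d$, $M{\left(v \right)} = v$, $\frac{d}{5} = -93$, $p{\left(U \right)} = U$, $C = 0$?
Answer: $-246$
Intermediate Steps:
$d = -465$ ($d = 5 \left(-93\right) = -465$)
$h{\left(b \right)} = 0$
$X = 0$ ($X = 0 \left(-465\right) = 0$)
$M{\left(-246 \right)} - X = -246 - 0 = -246 + 0 = -246$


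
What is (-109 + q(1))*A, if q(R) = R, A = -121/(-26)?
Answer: -6534/13 ≈ -502.62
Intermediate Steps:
A = 121/26 (A = -121*(-1/26) = 121/26 ≈ 4.6538)
(-109 + q(1))*A = (-109 + 1)*(121/26) = -108*121/26 = -6534/13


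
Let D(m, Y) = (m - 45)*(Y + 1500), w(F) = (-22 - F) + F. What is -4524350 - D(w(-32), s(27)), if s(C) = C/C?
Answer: -4423783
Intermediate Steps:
s(C) = 1
w(F) = -22
D(m, Y) = (-45 + m)*(1500 + Y)
-4524350 - D(w(-32), s(27)) = -4524350 - (-67500 - 45*1 + 1500*(-22) + 1*(-22)) = -4524350 - (-67500 - 45 - 33000 - 22) = -4524350 - 1*(-100567) = -4524350 + 100567 = -4423783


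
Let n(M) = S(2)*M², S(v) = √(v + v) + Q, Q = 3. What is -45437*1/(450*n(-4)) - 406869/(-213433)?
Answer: 4949528779/7683588000 ≈ 0.64417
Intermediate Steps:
S(v) = 3 + √2*√v (S(v) = √(v + v) + 3 = √(2*v) + 3 = √2*√v + 3 = 3 + √2*√v)
n(M) = 5*M² (n(M) = (3 + √2*√2)*M² = (3 + 2)*M² = 5*M²)
-45437*1/(450*n(-4)) - 406869/(-213433) = -45437/(((5*(-4)²)*(-18))*(-25)) - 406869/(-213433) = -45437/(((5*16)*(-18))*(-25)) - 406869*(-1/213433) = -45437/((80*(-18))*(-25)) + 406869/213433 = -45437/((-1440*(-25))) + 406869/213433 = -45437/36000 + 406869/213433 = 4949528779/7683588000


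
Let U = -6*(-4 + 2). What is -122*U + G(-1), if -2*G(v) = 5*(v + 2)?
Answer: -2933/2 ≈ -1466.5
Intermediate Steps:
G(v) = -5 - 5*v/2 (G(v) = -5*(v + 2)/2 = -5*(2 + v)/2 = -(10 + 5*v)/2 = -5 - 5*v/2)
U = 12 (U = -6*(-2) = 12)
-122*U + G(-1) = -122*12 + (-5 - 5/2*(-1)) = -1464 + (-5 + 5/2) = -1464 - 5/2 = -2933/2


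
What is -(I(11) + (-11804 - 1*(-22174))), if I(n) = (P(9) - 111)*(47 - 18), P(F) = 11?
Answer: -7470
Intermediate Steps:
I(n) = -2900 (I(n) = (11 - 111)*(47 - 18) = -100*29 = -2900)
-(I(11) + (-11804 - 1*(-22174))) = -(-2900 + (-11804 - 1*(-22174))) = -(-2900 + (-11804 + 22174)) = -(-2900 + 10370) = -1*7470 = -7470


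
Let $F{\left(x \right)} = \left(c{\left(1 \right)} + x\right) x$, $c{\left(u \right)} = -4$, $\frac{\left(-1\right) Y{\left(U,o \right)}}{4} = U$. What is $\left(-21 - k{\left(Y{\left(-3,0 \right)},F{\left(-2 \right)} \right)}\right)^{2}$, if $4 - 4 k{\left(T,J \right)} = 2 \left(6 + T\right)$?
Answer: $169$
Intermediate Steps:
$Y{\left(U,o \right)} = - 4 U$
$F{\left(x \right)} = x \left(-4 + x\right)$ ($F{\left(x \right)} = \left(-4 + x\right) x = x \left(-4 + x\right)$)
$k{\left(T,J \right)} = -2 - \frac{T}{2}$ ($k{\left(T,J \right)} = 1 - \frac{2 \left(6 + T\right)}{4} = 1 - \frac{12 + 2 T}{4} = 1 - \left(3 + \frac{T}{2}\right) = -2 - \frac{T}{2}$)
$\left(-21 - k{\left(Y{\left(-3,0 \right)},F{\left(-2 \right)} \right)}\right)^{2} = \left(-21 - \left(-2 - \frac{\left(-4\right) \left(-3\right)}{2}\right)\right)^{2} = \left(-21 - \left(-2 - 6\right)\right)^{2} = \left(-21 - -8\right)^{2} = \left(-21 + 8\right)^{2} = \left(-13\right)^{2} = 169$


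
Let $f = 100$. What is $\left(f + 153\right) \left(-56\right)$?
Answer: $-14168$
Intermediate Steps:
$\left(f + 153\right) \left(-56\right) = \left(100 + 153\right) \left(-56\right) = 253 \left(-56\right) = -14168$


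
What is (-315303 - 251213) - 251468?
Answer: -817984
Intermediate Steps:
(-315303 - 251213) - 251468 = -566516 - 251468 = -817984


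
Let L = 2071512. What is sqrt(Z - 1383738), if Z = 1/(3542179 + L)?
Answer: I*sqrt(43606464330591498287)/5613691 ≈ 1176.3*I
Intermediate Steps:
Z = 1/5613691 (Z = 1/(3542179 + 2071512) = 1/5613691 ≈ 1.7814e-7)
sqrt(Z - 1383738) = sqrt(1/5613691 - 1383738) = sqrt(-7767877556957/5613691) = I*sqrt(43606464330591498287)/5613691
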